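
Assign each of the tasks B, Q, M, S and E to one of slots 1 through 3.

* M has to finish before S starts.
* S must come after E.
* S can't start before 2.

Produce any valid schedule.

Q in 1; M in 1; E in 1; B in 1; S in 2

Checking: E(1) before S(2); M(1) before S(2); S=2 in [2,3].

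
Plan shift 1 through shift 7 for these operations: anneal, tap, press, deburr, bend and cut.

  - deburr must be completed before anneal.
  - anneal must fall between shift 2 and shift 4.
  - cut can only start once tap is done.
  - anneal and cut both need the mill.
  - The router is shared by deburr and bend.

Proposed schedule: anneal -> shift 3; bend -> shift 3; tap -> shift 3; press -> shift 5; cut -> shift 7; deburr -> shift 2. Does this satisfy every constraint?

anneal must fall between shift 2 and shift 4 — holds.
cut can only start once tap is done — holds.
The router is shared by deburr and bend — holds.
deburr must be completed before anneal — holds.
anneal and cut both need the mill — holds.

Yes, all constraints hold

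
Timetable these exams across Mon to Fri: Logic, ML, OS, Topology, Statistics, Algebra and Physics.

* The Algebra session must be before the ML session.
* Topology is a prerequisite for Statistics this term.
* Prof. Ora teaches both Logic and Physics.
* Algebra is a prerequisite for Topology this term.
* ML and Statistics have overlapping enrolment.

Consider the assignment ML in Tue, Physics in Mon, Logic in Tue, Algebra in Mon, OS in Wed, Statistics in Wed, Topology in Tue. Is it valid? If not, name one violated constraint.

Topology is a prerequisite for Statistics this term — holds.
ML and Statistics have overlapping enrolment — holds.
Algebra is a prerequisite for Topology this term — holds.
Prof. Ora teaches both Logic and Physics — holds.
The Algebra session must be before the ML session — holds.

Yes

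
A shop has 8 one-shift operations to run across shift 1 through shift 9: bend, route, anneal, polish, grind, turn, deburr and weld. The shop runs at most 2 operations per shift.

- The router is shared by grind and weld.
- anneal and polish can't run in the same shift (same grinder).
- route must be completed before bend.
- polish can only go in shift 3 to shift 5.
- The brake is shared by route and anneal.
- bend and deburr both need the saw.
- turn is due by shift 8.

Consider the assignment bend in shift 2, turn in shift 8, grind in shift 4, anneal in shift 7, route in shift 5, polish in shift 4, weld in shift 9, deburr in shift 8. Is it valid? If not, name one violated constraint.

No — it violates: route must be completed before bend

The router is shared by grind and weld — holds.
The brake is shared by route and anneal — holds.
turn is due by shift 8 — holds.
polish can only go in shift 3 to shift 5 — holds.
The shop runs at most 2 operations per shift — holds.
bend and deburr both need the saw — holds.
anneal and polish can't run in the same shift (same grinder) — holds.
route must be completed before bend — violated.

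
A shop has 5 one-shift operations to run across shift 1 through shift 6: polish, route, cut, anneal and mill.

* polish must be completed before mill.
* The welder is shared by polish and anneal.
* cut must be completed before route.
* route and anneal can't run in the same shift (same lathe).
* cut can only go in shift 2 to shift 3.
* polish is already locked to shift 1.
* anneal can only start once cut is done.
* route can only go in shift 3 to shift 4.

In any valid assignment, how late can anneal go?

shift 6

Precedence pushes anneal to at least shift 3.
anneal at shift 6 is achievable: mill=shift 2, cut=shift 2, route=shift 3, polish=shift 1, anneal=shift 6.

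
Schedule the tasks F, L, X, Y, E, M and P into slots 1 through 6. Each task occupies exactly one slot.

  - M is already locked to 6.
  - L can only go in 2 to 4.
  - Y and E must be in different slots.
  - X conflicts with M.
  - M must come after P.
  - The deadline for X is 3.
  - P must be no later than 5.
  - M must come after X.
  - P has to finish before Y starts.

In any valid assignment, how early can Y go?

Precedence pushes Y to at least 2.
Y at 2 is achievable: L=2; F=1; E=1; Y=2; P=1; M=6; X=1.

2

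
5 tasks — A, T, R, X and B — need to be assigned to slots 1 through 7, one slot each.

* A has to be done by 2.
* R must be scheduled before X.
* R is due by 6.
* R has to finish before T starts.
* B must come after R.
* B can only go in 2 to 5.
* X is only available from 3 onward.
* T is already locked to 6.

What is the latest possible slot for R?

4

R's own window allows nothing later than 6; downstream work caps R at 4.
R at 4 is achievable: X in 5; B in 5; R in 4; A in 1; T in 6.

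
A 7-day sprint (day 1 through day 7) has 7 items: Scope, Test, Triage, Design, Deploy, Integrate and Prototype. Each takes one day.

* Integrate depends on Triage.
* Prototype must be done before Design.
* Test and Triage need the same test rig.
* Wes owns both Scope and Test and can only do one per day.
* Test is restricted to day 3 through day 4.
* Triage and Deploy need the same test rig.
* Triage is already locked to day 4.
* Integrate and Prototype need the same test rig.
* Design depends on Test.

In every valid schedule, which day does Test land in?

Test's window is day 3–day 4.
Triage is fixed at day 4, and Test can't share a day with Triage.
So Test must be day 3.

day 3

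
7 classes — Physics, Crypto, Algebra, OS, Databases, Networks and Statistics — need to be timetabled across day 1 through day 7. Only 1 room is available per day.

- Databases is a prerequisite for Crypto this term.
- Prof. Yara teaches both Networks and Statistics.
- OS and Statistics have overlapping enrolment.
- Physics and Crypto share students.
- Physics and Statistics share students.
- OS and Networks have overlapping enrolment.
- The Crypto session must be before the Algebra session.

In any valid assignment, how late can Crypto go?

day 6

Precedence pushes Crypto to at least day 2; downstream work caps Crypto at day 6.
Crypto at day 6 is achievable: Statistics in day 5, OS in day 3, Algebra in day 7, Databases in day 1, Networks in day 4, Physics in day 2, Crypto in day 6.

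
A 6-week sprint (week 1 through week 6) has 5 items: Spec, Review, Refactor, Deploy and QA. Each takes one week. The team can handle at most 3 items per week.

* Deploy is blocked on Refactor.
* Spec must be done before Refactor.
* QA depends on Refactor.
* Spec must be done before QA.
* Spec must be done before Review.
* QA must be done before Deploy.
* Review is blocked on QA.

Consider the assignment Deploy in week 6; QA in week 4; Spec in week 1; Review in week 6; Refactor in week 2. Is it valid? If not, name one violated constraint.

Yes, all constraints hold

Spec must be done before QA — holds.
QA depends on Refactor — holds.
The team can handle at most 3 items per week — holds.
Spec must be done before Refactor — holds.
Review is blocked on QA — holds.
Deploy is blocked on Refactor — holds.
Spec must be done before Review — holds.
QA must be done before Deploy — holds.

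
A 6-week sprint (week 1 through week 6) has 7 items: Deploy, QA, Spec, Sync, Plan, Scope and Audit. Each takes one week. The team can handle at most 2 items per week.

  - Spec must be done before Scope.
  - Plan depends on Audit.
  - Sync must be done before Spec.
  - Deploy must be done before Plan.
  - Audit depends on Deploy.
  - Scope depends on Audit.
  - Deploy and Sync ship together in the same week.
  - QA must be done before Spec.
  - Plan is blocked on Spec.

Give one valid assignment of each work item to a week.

QA in week 2, Sync in week 1, Audit in week 2, Spec in week 3, Deploy in week 1, Plan in week 4, Scope in week 4

Checking: Audit(week 2) before Scope(week 4); Spec(week 3) before Plan(week 4); Deploy(week 1) before Audit(week 2); Audit(week 2) before Plan(week 4); Spec(week 3) before Scope(week 4); Sync(week 1) before Spec(week 3); Deploy(week 1) before Plan(week 4); QA(week 2) before Spec(week 3); Deploy = Sync = week 1; max 2 per week (cap 2).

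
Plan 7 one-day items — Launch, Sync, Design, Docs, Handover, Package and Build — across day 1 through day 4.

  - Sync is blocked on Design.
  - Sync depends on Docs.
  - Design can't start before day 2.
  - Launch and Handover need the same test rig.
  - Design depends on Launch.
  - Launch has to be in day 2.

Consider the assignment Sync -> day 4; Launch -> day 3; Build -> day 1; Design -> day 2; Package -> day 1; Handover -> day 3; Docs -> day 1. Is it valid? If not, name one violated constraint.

No. Design depends on Launch is not satisfied.

Launch and Handover need the same test rig — violated.
Design can't start before day 2 — holds.
Sync is blocked on Design — holds.
Design depends on Launch — violated.
Sync depends on Docs — holds.
Launch has to be in day 2 — violated.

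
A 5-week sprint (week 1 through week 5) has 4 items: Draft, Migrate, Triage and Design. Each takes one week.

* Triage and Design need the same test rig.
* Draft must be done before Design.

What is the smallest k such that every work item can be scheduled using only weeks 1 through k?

The precedence chain requires at least 2 distinct weeks.
2 works (last occupied week: week 2): for example Triage in week 1, Draft in week 1, Migrate in week 1, Design in week 2.

2 weeks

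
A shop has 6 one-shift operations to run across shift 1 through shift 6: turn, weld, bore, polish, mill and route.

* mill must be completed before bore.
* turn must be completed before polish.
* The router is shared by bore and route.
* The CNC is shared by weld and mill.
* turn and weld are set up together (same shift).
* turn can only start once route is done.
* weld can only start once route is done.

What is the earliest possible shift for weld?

Precedence pushes weld to at least shift 2; weld must be in the same shift as turn, which can't be after shift 5, so weld is at most shift 5.
weld at shift 2 is achievable: polish in shift 3, route in shift 1, mill in shift 1, weld in shift 2, bore in shift 2, turn in shift 2.

shift 2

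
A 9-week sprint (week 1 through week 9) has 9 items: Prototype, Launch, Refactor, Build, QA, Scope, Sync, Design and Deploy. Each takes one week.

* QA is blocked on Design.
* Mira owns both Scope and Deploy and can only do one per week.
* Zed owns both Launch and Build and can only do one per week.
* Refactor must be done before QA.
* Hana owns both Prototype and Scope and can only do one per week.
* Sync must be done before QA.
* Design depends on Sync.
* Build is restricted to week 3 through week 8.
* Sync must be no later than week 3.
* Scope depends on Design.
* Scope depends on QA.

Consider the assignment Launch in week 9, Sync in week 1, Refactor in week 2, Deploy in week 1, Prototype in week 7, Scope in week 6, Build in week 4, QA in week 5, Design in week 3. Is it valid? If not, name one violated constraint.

Refactor must be done before QA — holds.
Scope depends on QA — holds.
Sync must be no later than week 3 — holds.
Scope depends on Design — holds.
Mira owns both Scope and Deploy and can only do one per week — holds.
Design depends on Sync — holds.
Build is restricted to week 3 through week 8 — holds.
Zed owns both Launch and Build and can only do one per week — holds.
QA is blocked on Design — holds.
Hana owns both Prototype and Scope and can only do one per week — holds.
Sync must be done before QA — holds.

Valid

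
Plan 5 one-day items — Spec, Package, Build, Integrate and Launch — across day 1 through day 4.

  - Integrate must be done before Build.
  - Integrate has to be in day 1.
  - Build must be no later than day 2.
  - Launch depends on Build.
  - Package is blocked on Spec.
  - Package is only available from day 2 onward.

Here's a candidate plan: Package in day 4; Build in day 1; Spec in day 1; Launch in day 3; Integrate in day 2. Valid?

No — it violates: Integrate must be done before Build

Build must be no later than day 2 — holds.
Integrate must be done before Build — violated.
Integrate has to be in day 1 — violated.
Launch depends on Build — holds.
Package is blocked on Spec — holds.
Package is only available from day 2 onward — holds.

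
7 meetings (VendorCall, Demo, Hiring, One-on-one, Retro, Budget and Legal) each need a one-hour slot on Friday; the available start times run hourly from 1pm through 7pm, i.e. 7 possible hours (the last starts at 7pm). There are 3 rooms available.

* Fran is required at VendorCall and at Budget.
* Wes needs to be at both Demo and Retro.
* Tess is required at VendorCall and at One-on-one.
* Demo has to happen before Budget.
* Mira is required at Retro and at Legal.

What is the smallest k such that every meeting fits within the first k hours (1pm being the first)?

3 hours

The precedence chain requires at least 2 distinct hours.
With at most 3 per hour and 7 meetings, at least 3 hours are needed.
3 works (last occupied hour: 3pm): for example Hiring=1pm; One-on-one=2pm; Budget=2pm; VendorCall=1pm; Retro=2pm; Demo=1pm; Legal=3pm.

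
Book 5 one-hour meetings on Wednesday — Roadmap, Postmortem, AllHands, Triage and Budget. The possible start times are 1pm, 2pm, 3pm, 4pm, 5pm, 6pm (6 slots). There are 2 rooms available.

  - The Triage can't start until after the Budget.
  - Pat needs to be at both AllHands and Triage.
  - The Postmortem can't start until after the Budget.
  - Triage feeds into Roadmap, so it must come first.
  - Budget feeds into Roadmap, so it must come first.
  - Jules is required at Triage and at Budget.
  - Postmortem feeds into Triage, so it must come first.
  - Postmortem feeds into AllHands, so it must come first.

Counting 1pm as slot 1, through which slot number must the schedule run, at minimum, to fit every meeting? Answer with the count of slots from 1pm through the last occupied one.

The precedence chain requires at least 4 distinct slots.
With at most 2 per slot and 5 meetings, at least 3 slots are needed.
4 works (last occupied slot: 4pm): for example AllHands=4pm, Triage=3pm, Roadmap=4pm, Postmortem=2pm, Budget=1pm.

4 slots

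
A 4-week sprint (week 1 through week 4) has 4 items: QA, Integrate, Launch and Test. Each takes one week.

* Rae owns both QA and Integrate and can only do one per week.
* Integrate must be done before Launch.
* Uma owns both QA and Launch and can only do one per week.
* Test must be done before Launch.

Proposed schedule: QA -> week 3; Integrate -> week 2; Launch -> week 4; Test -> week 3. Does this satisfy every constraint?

Yes

Uma owns both QA and Launch and can only do one per week — holds.
Rae owns both QA and Integrate and can only do one per week — holds.
Test must be done before Launch — holds.
Integrate must be done before Launch — holds.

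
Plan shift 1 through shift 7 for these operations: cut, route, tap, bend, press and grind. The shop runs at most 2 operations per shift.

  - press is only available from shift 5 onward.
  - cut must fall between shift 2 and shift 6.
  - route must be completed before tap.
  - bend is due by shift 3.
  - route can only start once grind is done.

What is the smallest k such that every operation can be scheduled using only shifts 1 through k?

5

The precedence chain requires at least 3 distinct shifts.
With at most 2 per shift and 6 operations, at least 3 shifts are needed.
press can't be placed before shift 5, so the schedule must run through at least shift 5.
5 works (last occupied shift: shift 5): for example bend in shift 1; tap in shift 3; press in shift 5; cut in shift 2; grind in shift 1; route in shift 2.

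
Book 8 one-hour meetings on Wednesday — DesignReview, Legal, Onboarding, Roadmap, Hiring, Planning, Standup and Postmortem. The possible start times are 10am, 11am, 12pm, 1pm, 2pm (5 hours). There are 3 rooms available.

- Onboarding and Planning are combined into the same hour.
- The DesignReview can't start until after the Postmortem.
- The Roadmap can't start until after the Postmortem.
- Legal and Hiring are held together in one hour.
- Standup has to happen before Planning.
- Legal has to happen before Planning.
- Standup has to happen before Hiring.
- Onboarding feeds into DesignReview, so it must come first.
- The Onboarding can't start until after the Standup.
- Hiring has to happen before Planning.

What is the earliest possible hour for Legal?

11am

Legal must be in the same hour as Hiring, which can't be before 11am, so Legal is at least 11am; downstream work caps Legal at 12pm.
Legal at 11am is achievable: Standup -> 10am; Legal -> 11am; Roadmap -> 11am; Postmortem -> 10am; Onboarding -> 12pm; Hiring -> 11am; Planning -> 12pm; DesignReview -> 1pm.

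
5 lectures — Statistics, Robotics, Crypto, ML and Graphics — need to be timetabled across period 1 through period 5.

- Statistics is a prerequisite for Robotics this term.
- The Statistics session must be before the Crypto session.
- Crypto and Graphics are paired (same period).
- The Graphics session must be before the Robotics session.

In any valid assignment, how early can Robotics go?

period 3

Precedence pushes Robotics to at least period 3.
Robotics at period 3 is achievable: Crypto in period 2, ML in period 1, Robotics in period 3, Graphics in period 2, Statistics in period 1.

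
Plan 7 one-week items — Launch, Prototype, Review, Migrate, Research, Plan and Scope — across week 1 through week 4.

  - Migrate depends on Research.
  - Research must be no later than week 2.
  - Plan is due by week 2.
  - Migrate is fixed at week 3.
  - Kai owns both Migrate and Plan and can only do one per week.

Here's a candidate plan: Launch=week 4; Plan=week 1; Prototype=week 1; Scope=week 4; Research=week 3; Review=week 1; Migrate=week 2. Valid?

No. Migrate depends on Research is not satisfied.

Plan is due by week 2 — holds.
Migrate is fixed at week 3 — violated.
Kai owns both Migrate and Plan and can only do one per week — holds.
Research must be no later than week 2 — violated.
Migrate depends on Research — violated.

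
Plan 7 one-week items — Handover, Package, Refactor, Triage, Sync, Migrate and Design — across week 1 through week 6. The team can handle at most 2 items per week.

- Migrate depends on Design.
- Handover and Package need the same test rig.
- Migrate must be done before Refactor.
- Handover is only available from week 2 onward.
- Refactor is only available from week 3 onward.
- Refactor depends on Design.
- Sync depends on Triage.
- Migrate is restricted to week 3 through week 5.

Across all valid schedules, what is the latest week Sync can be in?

Precedence pushes Sync to at least week 2.
Sync at week 6 is achievable: Handover=week 2; Migrate=week 3; Sync=week 6; Package=week 3; Design=week 1; Refactor=week 4; Triage=week 1.

week 6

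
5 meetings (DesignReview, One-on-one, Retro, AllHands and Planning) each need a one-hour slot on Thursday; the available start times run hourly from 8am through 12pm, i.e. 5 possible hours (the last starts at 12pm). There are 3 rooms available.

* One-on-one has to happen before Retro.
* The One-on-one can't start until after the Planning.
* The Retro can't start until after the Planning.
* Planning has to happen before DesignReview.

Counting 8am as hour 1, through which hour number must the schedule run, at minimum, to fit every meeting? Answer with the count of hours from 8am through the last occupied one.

3 hours

The precedence chain requires at least 3 distinct hours.
With at most 3 per hour and 5 meetings, at least 2 hours are needed.
3 works (last occupied hour: 10am): for example Planning -> 8am, Retro -> 10am, DesignReview -> 9am, One-on-one -> 9am, AllHands -> 8am.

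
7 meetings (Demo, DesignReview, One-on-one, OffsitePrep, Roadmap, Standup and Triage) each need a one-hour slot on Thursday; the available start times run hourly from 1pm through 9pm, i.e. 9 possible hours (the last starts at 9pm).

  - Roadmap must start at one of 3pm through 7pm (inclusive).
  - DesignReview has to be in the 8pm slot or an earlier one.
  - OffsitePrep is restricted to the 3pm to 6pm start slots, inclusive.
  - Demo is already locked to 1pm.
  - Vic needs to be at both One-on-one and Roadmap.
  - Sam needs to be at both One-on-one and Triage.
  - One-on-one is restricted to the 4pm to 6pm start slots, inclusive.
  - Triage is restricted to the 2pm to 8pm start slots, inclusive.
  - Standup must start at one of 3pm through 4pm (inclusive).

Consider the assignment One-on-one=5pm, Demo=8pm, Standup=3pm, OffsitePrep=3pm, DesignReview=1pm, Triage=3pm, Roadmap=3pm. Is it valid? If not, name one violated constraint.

No — it violates: Demo is already locked to 1pm

Roadmap must start at one of 3pm through 7pm (inclusive) — holds.
One-on-one is restricted to the 4pm to 6pm start slots, inclusive — holds.
Sam needs to be at both One-on-one and Triage — holds.
Demo is already locked to 1pm — violated.
Standup must start at one of 3pm through 4pm (inclusive) — holds.
Triage is restricted to the 2pm to 8pm start slots, inclusive — holds.
OffsitePrep is restricted to the 3pm to 6pm start slots, inclusive — holds.
Vic needs to be at both One-on-one and Roadmap — holds.
DesignReview has to be in the 8pm slot or an earlier one — holds.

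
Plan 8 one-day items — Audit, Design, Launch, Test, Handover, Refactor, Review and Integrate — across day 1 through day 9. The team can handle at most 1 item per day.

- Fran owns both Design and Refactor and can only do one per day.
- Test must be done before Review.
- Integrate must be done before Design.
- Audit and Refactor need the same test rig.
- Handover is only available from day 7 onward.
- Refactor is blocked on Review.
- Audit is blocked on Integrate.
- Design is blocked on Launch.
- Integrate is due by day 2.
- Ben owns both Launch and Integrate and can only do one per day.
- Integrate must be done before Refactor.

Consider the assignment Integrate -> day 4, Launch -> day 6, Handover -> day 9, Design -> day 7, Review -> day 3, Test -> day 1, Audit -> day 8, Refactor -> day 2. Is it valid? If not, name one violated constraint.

Audit and Refactor need the same test rig — holds.
The team can handle at most 1 item per day — holds.
Audit is blocked on Integrate — holds.
Integrate must be done before Design — holds.
Handover is only available from day 7 onward — holds.
Fran owns both Design and Refactor and can only do one per day — holds.
Ben owns both Launch and Integrate and can only do one per day — holds.
Design is blocked on Launch — holds.
Integrate must be done before Refactor — violated.
Integrate is due by day 2 — violated.
Test must be done before Review — holds.
Refactor is blocked on Review — violated.

No — it violates: Integrate must be done before Refactor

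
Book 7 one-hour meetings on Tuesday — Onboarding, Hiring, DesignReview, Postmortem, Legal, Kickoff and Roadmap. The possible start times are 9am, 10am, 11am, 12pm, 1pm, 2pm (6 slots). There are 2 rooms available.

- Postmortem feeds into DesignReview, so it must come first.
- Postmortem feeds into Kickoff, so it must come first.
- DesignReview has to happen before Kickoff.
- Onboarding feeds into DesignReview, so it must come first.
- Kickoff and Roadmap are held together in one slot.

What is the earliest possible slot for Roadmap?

Roadmap must be in the same slot as Kickoff, which can't be before 11am, so Roadmap is at least 11am.
Roadmap at 11am is achievable: DesignReview=10am, Kickoff=11am, Legal=12pm, Onboarding=9am, Hiring=10am, Postmortem=9am, Roadmap=11am.

11am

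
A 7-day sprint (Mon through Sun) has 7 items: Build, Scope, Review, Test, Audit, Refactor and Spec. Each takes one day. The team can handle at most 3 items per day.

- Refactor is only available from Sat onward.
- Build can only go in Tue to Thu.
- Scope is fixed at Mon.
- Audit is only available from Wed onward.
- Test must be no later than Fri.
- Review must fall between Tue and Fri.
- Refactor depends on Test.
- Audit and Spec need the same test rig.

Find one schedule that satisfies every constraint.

Refactor in Sat; Audit in Wed; Scope in Mon; Review in Tue; Test in Mon; Build in Tue; Spec in Mon

Checking: Test(Mon) before Refactor(Sat); Audit(Wed) != Spec(Mon); Audit=Wed in [Wed,Sun]; Scope=Mon in [Mon,Mon]; Build=Tue in [Tue,Thu]; Review=Tue in [Tue,Fri]; Test=Mon in [Mon,Fri]; Refactor=Sat in [Sat,Sun]; max 3 per day (cap 3).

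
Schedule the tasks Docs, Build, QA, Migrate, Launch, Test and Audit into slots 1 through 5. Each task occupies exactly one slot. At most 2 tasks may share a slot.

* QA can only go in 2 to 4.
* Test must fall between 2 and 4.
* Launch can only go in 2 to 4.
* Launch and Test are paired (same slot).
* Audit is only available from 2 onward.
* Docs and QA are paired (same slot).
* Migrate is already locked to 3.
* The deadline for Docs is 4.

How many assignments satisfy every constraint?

Splitting on Docs: it can be 2 (5), 4 (5). Listing each branch's schedules as (Build, QA, Migrate, Launch, Test, Audit):
Docs=2: (1,2,3,4,4,3) (1,2,3,4,4,5) (3,2,3,4,4,5) (5,2,3,4,4,3) (5,2,3,4,4,5) — 5.
Docs=4: (1,4,3,2,2,3) (1,4,3,2,2,5) (3,4,3,2,2,5) (5,4,3,2,2,3) (5,4,3,2,2,5) — 5.
Summing: 5 + 5 = 10.

10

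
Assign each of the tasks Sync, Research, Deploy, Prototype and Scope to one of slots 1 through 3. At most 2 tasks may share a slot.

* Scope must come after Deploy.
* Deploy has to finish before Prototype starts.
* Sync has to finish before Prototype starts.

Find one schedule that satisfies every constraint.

Deploy=1; Research=3; Scope=2; Sync=1; Prototype=2

Checking: Deploy(1) before Prototype(2); Sync(1) before Prototype(2); Deploy(1) before Scope(2); max 2 per slot (cap 2).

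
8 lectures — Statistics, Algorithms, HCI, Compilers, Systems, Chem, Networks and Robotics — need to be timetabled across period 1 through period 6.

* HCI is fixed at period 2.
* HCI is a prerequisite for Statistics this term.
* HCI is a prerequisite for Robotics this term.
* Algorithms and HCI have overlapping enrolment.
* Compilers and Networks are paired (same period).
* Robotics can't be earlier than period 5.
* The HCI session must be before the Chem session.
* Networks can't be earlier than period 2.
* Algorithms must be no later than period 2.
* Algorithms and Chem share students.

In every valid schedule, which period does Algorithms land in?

period 1

Algorithms's window is period 1–period 2.
HCI is fixed at period 2, and Algorithms can't share a period with HCI.
So Algorithms must be period 1.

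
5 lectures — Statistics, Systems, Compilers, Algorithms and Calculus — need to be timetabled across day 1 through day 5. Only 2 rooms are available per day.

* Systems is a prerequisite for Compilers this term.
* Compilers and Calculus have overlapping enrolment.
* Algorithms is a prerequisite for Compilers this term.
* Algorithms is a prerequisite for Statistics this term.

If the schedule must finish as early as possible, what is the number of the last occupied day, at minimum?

The precedence chain requires at least 2 distinct days.
With at most 2 per day and 5 lectures, at least 3 days are needed.
3 works (last occupied day: day 3): for example Statistics in day 2; Calculus in day 3; Compilers in day 2; Algorithms in day 1; Systems in day 1.

day 3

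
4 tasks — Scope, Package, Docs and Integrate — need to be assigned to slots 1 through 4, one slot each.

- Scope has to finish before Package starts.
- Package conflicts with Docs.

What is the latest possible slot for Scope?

3

Downstream work caps Scope at 3.
Scope at 3 is achievable: Integrate in 1; Docs in 1; Scope in 3; Package in 4.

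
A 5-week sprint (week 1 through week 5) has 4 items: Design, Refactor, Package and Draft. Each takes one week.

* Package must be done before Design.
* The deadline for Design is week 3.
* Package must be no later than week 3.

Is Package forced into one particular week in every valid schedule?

No

Package can be week 1 (e.g. Package in week 1, Refactor in week 1, Design in week 2, Draft in week 1) or week 2 (e.g. Package=week 2, Draft=week 1, Refactor=week 1, Design=week 3).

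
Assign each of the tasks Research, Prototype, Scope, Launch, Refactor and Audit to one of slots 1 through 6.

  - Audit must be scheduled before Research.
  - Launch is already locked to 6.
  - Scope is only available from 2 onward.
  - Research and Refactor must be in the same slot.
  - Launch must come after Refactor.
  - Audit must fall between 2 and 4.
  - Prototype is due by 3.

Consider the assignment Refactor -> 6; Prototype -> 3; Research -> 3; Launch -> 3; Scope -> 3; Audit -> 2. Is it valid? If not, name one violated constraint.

Research and Refactor must be in the same slot — violated.
Scope is only available from 2 onward — holds.
Audit must be scheduled before Research — holds.
Prototype is due by 3 — holds.
Launch is already locked to 6 — violated.
Launch must come after Refactor — violated.
Audit must fall between 2 and 4 — holds.

Invalid. Launch must come after Refactor.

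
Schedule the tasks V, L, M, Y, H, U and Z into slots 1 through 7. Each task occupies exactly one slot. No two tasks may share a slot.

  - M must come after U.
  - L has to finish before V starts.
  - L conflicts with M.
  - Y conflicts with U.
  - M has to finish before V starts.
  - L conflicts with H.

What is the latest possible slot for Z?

Z at 7 is achievable: Y -> 5, V -> 4, L -> 3, Z -> 7, H -> 6, U -> 1, M -> 2.

7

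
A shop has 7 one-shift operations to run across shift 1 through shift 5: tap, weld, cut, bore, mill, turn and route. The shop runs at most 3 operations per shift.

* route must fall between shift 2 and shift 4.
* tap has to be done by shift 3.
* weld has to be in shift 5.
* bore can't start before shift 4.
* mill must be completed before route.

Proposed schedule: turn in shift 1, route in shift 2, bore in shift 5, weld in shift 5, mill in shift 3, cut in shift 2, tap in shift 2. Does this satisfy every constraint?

The shop runs at most 3 operations per shift — holds.
tap has to be done by shift 3 — holds.
weld has to be in shift 5 — holds.
route must fall between shift 2 and shift 4 — holds.
bore can't start before shift 4 — holds.
mill must be completed before route — violated.

Invalid. mill must be completed before route.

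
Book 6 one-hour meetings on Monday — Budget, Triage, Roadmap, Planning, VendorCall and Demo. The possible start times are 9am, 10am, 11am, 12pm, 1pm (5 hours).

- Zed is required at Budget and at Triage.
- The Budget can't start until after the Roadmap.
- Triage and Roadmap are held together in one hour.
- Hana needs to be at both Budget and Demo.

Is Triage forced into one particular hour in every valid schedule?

Triage can be 9am (e.g. Planning in 9am, Budget in 10am, Demo in 9am, VendorCall in 9am, Triage in 9am, Roadmap in 9am) or 10am (e.g. VendorCall -> 9am, Triage -> 10am, Planning -> 9am, Demo -> 9am, Roadmap -> 10am, Budget -> 11am).

No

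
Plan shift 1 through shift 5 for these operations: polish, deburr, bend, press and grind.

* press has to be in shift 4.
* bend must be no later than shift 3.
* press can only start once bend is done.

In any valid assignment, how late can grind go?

shift 5

grind at shift 5 is achievable: bend -> shift 1, grind -> shift 5, polish -> shift 1, press -> shift 4, deburr -> shift 1.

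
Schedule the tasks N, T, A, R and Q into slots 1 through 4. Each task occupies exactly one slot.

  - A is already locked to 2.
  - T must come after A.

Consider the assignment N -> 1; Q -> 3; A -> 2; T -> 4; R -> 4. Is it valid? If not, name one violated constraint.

A is already locked to 2 — holds.
T must come after A — holds.

Yes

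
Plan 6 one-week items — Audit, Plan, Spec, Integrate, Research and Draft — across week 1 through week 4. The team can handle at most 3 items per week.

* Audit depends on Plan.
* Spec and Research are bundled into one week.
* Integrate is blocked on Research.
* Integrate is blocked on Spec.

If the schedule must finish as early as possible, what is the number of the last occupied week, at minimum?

The precedence chain requires at least 2 distinct weeks.
With at most 3 per week and 6 work items, at least 2 weeks are needed.
2 works (last occupied week: week 2): for example Audit in week 2; Integrate in week 2; Research in week 1; Draft in week 2; Spec in week 1; Plan in week 1.

2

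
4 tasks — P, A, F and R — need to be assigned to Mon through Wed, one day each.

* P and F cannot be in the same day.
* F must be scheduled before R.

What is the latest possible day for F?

Tue

Downstream work caps F at Tue.
F at Tue is achievable: P=Mon; R=Wed; A=Mon; F=Tue.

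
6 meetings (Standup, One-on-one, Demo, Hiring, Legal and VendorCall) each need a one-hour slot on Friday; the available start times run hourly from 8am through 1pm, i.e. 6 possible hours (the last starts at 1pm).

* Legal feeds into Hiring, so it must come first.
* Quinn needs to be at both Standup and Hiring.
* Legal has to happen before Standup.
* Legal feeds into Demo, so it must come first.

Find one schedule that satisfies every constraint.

Legal in 8am, VendorCall in 8am, One-on-one in 8am, Demo in 9am, Hiring in 10am, Standup in 9am

Checking: Legal(8am) before Standup(9am); Legal(8am) before Demo(9am); Legal(8am) before Hiring(10am); Standup(9am) != Hiring(10am).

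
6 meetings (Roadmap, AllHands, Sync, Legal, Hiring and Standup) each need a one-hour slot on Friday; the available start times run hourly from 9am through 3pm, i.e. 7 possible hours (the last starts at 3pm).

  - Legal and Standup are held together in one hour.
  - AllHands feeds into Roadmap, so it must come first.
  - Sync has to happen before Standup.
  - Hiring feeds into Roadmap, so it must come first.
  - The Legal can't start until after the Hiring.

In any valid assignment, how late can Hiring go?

Downstream work caps Hiring at 2pm.
Hiring at 2pm is achievable: AllHands in 9am, Roadmap in 3pm, Standup in 3pm, Hiring in 2pm, Legal in 3pm, Sync in 9am.

2pm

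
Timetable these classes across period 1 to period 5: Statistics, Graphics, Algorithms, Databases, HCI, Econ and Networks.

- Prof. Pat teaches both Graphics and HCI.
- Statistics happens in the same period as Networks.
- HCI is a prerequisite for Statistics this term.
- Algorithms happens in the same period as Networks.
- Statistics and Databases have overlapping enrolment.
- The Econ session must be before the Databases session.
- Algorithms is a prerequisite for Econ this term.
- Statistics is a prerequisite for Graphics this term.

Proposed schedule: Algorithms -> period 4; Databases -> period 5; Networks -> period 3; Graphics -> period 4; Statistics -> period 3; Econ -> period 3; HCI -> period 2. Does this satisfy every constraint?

Algorithms happens in the same period as Networks — violated.
The Econ session must be before the Databases session — holds.
Prof. Pat teaches both Graphics and HCI — holds.
Statistics and Databases have overlapping enrolment — holds.
Statistics happens in the same period as Networks — holds.
Statistics is a prerequisite for Graphics this term — holds.
Algorithms is a prerequisite for Econ this term — violated.
HCI is a prerequisite for Statistics this term — holds.

No. Algorithms is a prerequisite for Econ this term is not satisfied.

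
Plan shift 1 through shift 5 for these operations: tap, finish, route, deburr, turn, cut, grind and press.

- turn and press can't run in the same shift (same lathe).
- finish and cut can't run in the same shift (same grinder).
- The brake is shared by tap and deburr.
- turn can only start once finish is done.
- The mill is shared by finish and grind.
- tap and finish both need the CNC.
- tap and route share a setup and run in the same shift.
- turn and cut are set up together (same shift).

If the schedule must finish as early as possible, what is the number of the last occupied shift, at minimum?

shift 2

The precedence chain requires at least 2 distinct shifts.
2 works (last occupied shift: shift 2): for example grind -> shift 2; deburr -> shift 1; turn -> shift 2; route -> shift 2; finish -> shift 1; tap -> shift 2; cut -> shift 2; press -> shift 1.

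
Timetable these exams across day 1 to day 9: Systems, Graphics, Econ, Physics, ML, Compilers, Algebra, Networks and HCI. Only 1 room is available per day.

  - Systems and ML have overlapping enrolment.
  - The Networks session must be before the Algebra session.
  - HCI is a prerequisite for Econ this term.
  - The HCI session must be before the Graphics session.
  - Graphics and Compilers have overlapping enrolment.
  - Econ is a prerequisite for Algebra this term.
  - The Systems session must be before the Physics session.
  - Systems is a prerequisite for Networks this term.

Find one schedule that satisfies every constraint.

HCI=day 2; ML=day 8; Compilers=day 9; Algebra=day 5; Systems=day 1; Networks=day 4; Econ=day 3; Physics=day 7; Graphics=day 6

Checking: Networks(day 4) before Algebra(day 5); Systems(day 1) before Physics(day 7); Econ(day 3) before Algebra(day 5); HCI(day 2) before Econ(day 3); HCI(day 2) before Graphics(day 6); Systems(day 1) before Networks(day 4); Graphics(day 6) != Compilers(day 9); Systems(day 1) != ML(day 8); max 1 per day (cap 1).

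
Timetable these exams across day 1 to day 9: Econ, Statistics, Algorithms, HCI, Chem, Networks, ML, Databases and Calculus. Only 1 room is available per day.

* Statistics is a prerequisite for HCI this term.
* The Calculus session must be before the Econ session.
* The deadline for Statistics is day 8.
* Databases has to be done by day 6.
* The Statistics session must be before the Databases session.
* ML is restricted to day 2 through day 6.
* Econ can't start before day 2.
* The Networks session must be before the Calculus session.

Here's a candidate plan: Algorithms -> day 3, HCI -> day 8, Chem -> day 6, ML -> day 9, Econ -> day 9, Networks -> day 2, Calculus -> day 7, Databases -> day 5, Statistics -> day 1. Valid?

No. ML is restricted to day 2 through day 6 is not satisfied.

ML is restricted to day 2 through day 6 — violated.
Databases has to be done by day 6 — holds.
Statistics is a prerequisite for HCI this term — holds.
The deadline for Statistics is day 8 — holds.
The Statistics session must be before the Databases session — holds.
Econ can't start before day 2 — holds.
The Calculus session must be before the Econ session — holds.
The Networks session must be before the Calculus session — holds.
Only 1 room is available per day — violated.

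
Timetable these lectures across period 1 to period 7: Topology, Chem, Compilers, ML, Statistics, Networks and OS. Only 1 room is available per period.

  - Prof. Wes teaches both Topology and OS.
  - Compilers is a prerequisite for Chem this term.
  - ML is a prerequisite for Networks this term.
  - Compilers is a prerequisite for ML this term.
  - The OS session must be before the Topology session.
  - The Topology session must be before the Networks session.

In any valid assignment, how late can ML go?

period 6

Precedence pushes ML to at least period 2; downstream work caps ML at period 6.
ML at period 6 is achievable: Topology -> period 2, Compilers -> period 3, ML -> period 6, OS -> period 1, Networks -> period 7, Chem -> period 4, Statistics -> period 5.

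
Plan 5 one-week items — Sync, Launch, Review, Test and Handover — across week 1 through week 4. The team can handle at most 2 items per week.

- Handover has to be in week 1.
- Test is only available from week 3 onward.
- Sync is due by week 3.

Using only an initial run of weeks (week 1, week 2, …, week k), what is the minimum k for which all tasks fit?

With at most 2 per week and 5 tasks, at least 3 weeks are needed.
Test can't be placed before week 3, so the schedule must run through at least week 3.
3 works (last occupied week: week 3): for example Test=week 3, Review=week 2, Sync=week 1, Launch=week 2, Handover=week 1.

3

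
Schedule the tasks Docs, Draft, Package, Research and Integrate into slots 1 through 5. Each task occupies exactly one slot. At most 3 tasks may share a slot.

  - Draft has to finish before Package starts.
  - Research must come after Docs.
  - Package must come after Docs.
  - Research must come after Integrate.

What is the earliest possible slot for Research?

Precedence pushes Research to at least 2.
Research at 2 is achievable: Integrate in 1; Research in 2; Package in 2; Draft in 1; Docs in 1.

2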